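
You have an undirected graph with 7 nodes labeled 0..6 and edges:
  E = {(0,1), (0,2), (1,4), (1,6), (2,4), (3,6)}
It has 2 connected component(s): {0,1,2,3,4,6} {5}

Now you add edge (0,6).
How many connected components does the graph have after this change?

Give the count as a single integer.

Initial component count: 2
Add (0,6): endpoints already in same component. Count unchanged: 2.
New component count: 2

Answer: 2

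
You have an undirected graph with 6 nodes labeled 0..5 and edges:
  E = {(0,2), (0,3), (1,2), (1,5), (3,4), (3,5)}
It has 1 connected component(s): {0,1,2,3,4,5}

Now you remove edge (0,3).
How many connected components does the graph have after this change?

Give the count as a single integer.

Initial component count: 1
Remove (0,3): not a bridge. Count unchanged: 1.
  After removal, components: {0,1,2,3,4,5}
New component count: 1

Answer: 1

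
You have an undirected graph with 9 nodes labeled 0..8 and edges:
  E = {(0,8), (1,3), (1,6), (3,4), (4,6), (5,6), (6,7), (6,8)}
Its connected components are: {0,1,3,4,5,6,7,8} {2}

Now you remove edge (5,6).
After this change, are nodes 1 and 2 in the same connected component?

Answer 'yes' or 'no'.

Answer: no

Derivation:
Initial components: {0,1,3,4,5,6,7,8} {2}
Removing edge (5,6): it was a bridge — component count 2 -> 3.
New components: {0,1,3,4,6,7,8} {2} {5}
Are 1 and 2 in the same component? no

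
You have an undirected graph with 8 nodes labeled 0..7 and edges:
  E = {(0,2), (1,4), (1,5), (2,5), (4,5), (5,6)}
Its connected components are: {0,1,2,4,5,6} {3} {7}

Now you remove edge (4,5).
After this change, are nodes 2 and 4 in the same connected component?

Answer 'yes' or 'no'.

Initial components: {0,1,2,4,5,6} {3} {7}
Removing edge (4,5): not a bridge — component count unchanged at 3.
New components: {0,1,2,4,5,6} {3} {7}
Are 2 and 4 in the same component? yes

Answer: yes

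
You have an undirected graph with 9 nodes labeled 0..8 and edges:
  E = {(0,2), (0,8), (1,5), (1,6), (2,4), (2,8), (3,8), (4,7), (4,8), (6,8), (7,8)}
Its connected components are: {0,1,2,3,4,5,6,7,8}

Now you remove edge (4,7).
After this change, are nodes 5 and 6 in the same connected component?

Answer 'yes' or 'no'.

Initial components: {0,1,2,3,4,5,6,7,8}
Removing edge (4,7): not a bridge — component count unchanged at 1.
New components: {0,1,2,3,4,5,6,7,8}
Are 5 and 6 in the same component? yes

Answer: yes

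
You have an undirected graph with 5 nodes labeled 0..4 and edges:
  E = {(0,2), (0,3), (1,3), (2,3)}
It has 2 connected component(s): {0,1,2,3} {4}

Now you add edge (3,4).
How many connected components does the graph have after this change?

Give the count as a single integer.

Answer: 1

Derivation:
Initial component count: 2
Add (3,4): merges two components. Count decreases: 2 -> 1.
New component count: 1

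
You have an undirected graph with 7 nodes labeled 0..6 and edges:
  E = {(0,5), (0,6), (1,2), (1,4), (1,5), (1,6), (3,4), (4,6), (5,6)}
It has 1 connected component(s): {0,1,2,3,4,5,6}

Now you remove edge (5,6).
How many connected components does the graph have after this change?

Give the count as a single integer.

Initial component count: 1
Remove (5,6): not a bridge. Count unchanged: 1.
  After removal, components: {0,1,2,3,4,5,6}
New component count: 1

Answer: 1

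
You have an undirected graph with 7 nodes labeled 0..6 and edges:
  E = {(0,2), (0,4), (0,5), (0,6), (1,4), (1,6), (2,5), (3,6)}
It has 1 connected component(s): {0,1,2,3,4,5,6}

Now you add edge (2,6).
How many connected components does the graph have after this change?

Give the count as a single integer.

Answer: 1

Derivation:
Initial component count: 1
Add (2,6): endpoints already in same component. Count unchanged: 1.
New component count: 1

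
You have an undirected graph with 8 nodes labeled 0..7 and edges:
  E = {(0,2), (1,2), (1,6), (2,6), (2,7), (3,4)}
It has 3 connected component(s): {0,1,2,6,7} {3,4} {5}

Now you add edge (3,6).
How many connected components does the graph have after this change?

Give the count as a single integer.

Initial component count: 3
Add (3,6): merges two components. Count decreases: 3 -> 2.
New component count: 2

Answer: 2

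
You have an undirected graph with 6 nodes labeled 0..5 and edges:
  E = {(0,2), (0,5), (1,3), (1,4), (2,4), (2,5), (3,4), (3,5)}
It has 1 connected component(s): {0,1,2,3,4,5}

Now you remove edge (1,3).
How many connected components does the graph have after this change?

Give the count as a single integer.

Answer: 1

Derivation:
Initial component count: 1
Remove (1,3): not a bridge. Count unchanged: 1.
  After removal, components: {0,1,2,3,4,5}
New component count: 1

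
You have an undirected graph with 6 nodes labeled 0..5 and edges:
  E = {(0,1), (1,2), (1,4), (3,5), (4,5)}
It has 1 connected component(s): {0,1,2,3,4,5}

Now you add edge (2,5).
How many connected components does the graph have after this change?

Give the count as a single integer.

Answer: 1

Derivation:
Initial component count: 1
Add (2,5): endpoints already in same component. Count unchanged: 1.
New component count: 1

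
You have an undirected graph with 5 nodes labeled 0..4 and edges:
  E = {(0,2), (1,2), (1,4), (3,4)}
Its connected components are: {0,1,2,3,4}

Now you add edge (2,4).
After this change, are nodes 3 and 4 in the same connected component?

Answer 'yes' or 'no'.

Initial components: {0,1,2,3,4}
Adding edge (2,4): both already in same component {0,1,2,3,4}. No change.
New components: {0,1,2,3,4}
Are 3 and 4 in the same component? yes

Answer: yes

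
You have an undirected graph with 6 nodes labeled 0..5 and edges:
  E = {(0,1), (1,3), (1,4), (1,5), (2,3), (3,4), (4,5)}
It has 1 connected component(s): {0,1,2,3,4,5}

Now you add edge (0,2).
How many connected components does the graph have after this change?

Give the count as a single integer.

Initial component count: 1
Add (0,2): endpoints already in same component. Count unchanged: 1.
New component count: 1

Answer: 1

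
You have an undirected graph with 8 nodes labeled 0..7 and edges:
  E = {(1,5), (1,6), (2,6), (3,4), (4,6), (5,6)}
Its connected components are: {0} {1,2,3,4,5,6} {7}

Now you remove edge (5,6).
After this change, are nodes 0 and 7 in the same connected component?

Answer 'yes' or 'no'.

Answer: no

Derivation:
Initial components: {0} {1,2,3,4,5,6} {7}
Removing edge (5,6): not a bridge — component count unchanged at 3.
New components: {0} {1,2,3,4,5,6} {7}
Are 0 and 7 in the same component? no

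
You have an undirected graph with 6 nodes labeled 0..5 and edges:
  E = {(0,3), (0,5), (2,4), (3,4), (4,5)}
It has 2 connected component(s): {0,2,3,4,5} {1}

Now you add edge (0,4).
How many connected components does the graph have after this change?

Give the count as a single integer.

Answer: 2

Derivation:
Initial component count: 2
Add (0,4): endpoints already in same component. Count unchanged: 2.
New component count: 2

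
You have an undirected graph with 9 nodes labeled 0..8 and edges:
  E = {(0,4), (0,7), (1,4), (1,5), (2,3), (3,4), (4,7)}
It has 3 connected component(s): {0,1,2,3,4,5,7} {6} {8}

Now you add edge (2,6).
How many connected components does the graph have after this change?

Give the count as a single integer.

Initial component count: 3
Add (2,6): merges two components. Count decreases: 3 -> 2.
New component count: 2

Answer: 2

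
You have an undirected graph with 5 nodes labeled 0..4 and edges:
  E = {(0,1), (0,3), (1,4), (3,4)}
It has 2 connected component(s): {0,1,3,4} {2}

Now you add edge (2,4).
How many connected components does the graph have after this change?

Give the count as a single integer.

Initial component count: 2
Add (2,4): merges two components. Count decreases: 2 -> 1.
New component count: 1

Answer: 1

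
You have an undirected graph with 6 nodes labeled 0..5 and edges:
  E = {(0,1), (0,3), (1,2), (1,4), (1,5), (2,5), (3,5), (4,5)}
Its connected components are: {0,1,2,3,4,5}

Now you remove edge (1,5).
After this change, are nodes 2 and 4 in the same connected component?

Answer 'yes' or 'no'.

Answer: yes

Derivation:
Initial components: {0,1,2,3,4,5}
Removing edge (1,5): not a bridge — component count unchanged at 1.
New components: {0,1,2,3,4,5}
Are 2 and 4 in the same component? yes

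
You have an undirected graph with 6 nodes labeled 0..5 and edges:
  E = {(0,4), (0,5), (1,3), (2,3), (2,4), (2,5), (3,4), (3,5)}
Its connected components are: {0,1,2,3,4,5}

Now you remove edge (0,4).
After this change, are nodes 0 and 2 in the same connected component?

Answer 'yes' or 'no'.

Answer: yes

Derivation:
Initial components: {0,1,2,3,4,5}
Removing edge (0,4): not a bridge — component count unchanged at 1.
New components: {0,1,2,3,4,5}
Are 0 and 2 in the same component? yes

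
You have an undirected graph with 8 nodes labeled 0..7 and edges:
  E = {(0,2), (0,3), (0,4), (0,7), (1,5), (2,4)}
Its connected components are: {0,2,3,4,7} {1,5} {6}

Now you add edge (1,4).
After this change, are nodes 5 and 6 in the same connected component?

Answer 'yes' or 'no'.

Answer: no

Derivation:
Initial components: {0,2,3,4,7} {1,5} {6}
Adding edge (1,4): merges {1,5} and {0,2,3,4,7}.
New components: {0,1,2,3,4,5,7} {6}
Are 5 and 6 in the same component? no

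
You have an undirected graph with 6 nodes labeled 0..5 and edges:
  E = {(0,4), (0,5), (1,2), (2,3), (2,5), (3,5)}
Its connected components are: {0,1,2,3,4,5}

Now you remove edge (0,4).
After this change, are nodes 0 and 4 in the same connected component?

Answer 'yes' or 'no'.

Answer: no

Derivation:
Initial components: {0,1,2,3,4,5}
Removing edge (0,4): it was a bridge — component count 1 -> 2.
New components: {0,1,2,3,5} {4}
Are 0 and 4 in the same component? no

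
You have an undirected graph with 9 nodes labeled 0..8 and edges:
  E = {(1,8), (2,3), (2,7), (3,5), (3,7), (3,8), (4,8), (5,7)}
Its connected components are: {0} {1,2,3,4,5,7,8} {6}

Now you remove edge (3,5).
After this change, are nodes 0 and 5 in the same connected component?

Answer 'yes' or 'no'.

Answer: no

Derivation:
Initial components: {0} {1,2,3,4,5,7,8} {6}
Removing edge (3,5): not a bridge — component count unchanged at 3.
New components: {0} {1,2,3,4,5,7,8} {6}
Are 0 and 5 in the same component? no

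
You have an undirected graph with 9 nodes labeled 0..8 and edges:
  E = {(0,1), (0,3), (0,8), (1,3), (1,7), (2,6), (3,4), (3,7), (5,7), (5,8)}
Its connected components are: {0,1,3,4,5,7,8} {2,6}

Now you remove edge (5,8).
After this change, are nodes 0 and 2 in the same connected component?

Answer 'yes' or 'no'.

Answer: no

Derivation:
Initial components: {0,1,3,4,5,7,8} {2,6}
Removing edge (5,8): not a bridge — component count unchanged at 2.
New components: {0,1,3,4,5,7,8} {2,6}
Are 0 and 2 in the same component? no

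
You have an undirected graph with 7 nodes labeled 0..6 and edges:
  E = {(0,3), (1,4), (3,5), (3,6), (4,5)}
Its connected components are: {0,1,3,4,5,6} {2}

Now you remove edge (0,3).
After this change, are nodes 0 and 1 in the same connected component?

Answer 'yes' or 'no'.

Answer: no

Derivation:
Initial components: {0,1,3,4,5,6} {2}
Removing edge (0,3): it was a bridge — component count 2 -> 3.
New components: {0} {1,3,4,5,6} {2}
Are 0 and 1 in the same component? no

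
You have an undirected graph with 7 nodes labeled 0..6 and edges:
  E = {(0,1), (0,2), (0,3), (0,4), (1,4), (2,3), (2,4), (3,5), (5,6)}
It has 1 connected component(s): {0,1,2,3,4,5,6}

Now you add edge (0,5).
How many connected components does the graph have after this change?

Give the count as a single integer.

Initial component count: 1
Add (0,5): endpoints already in same component. Count unchanged: 1.
New component count: 1

Answer: 1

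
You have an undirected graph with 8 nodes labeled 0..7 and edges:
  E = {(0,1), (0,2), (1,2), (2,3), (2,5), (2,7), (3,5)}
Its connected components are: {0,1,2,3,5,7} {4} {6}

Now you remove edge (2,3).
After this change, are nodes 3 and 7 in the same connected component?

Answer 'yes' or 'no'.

Initial components: {0,1,2,3,5,7} {4} {6}
Removing edge (2,3): not a bridge — component count unchanged at 3.
New components: {0,1,2,3,5,7} {4} {6}
Are 3 and 7 in the same component? yes

Answer: yes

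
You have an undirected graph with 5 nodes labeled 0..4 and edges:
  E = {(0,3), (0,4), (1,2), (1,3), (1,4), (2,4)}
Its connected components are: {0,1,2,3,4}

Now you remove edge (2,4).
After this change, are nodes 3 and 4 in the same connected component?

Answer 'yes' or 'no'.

Answer: yes

Derivation:
Initial components: {0,1,2,3,4}
Removing edge (2,4): not a bridge — component count unchanged at 1.
New components: {0,1,2,3,4}
Are 3 and 4 in the same component? yes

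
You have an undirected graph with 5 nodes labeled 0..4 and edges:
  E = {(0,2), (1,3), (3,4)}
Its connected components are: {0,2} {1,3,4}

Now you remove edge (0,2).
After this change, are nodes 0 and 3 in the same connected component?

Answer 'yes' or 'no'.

Initial components: {0,2} {1,3,4}
Removing edge (0,2): it was a bridge — component count 2 -> 3.
New components: {0} {1,3,4} {2}
Are 0 and 3 in the same component? no

Answer: no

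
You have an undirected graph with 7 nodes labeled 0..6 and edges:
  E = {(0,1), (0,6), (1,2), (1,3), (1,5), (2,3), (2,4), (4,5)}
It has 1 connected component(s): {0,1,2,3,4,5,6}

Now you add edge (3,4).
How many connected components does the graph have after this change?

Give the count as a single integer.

Answer: 1

Derivation:
Initial component count: 1
Add (3,4): endpoints already in same component. Count unchanged: 1.
New component count: 1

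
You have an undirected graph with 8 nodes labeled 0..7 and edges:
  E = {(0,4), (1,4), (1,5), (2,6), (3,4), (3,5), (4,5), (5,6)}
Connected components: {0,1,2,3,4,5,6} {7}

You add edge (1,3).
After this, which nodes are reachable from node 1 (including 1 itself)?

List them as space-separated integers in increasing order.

Before: nodes reachable from 1: {0,1,2,3,4,5,6}
Adding (1,3): both endpoints already in same component. Reachability from 1 unchanged.
After: nodes reachable from 1: {0,1,2,3,4,5,6}

Answer: 0 1 2 3 4 5 6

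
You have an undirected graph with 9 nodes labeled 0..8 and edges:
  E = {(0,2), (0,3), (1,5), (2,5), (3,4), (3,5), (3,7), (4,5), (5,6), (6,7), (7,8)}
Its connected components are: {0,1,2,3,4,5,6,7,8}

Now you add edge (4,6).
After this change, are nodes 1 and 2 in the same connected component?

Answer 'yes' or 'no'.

Initial components: {0,1,2,3,4,5,6,7,8}
Adding edge (4,6): both already in same component {0,1,2,3,4,5,6,7,8}. No change.
New components: {0,1,2,3,4,5,6,7,8}
Are 1 and 2 in the same component? yes

Answer: yes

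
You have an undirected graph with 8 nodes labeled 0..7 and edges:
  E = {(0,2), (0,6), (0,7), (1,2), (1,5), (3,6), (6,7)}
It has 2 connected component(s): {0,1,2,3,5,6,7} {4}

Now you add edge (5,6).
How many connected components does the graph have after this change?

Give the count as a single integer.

Initial component count: 2
Add (5,6): endpoints already in same component. Count unchanged: 2.
New component count: 2

Answer: 2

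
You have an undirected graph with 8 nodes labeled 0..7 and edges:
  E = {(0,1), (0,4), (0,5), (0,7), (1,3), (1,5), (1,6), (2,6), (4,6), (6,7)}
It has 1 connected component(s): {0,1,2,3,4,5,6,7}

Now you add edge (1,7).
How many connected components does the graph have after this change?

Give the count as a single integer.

Answer: 1

Derivation:
Initial component count: 1
Add (1,7): endpoints already in same component. Count unchanged: 1.
New component count: 1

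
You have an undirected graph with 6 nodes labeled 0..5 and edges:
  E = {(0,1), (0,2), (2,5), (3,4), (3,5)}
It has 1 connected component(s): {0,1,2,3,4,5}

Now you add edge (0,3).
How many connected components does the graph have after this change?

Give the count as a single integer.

Answer: 1

Derivation:
Initial component count: 1
Add (0,3): endpoints already in same component. Count unchanged: 1.
New component count: 1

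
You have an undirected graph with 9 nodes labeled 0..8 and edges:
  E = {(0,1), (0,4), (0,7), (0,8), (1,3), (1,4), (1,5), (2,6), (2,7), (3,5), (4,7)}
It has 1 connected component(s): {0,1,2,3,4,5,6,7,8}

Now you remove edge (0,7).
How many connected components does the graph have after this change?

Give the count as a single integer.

Answer: 1

Derivation:
Initial component count: 1
Remove (0,7): not a bridge. Count unchanged: 1.
  After removal, components: {0,1,2,3,4,5,6,7,8}
New component count: 1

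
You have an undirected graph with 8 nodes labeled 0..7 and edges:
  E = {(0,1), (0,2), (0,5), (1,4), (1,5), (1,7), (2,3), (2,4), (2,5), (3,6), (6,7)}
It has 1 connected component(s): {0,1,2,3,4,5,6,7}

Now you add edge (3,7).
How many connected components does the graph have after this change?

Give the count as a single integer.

Answer: 1

Derivation:
Initial component count: 1
Add (3,7): endpoints already in same component. Count unchanged: 1.
New component count: 1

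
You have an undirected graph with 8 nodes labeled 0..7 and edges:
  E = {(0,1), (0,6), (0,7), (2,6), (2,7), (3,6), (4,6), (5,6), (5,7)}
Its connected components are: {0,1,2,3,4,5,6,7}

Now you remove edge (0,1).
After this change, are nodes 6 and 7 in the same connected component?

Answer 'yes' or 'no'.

Answer: yes

Derivation:
Initial components: {0,1,2,3,4,5,6,7}
Removing edge (0,1): it was a bridge — component count 1 -> 2.
New components: {0,2,3,4,5,6,7} {1}
Are 6 and 7 in the same component? yes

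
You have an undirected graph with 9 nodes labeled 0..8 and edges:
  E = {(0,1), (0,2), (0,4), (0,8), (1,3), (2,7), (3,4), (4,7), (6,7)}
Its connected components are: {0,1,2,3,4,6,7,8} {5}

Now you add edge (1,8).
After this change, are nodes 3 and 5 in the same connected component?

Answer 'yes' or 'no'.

Answer: no

Derivation:
Initial components: {0,1,2,3,4,6,7,8} {5}
Adding edge (1,8): both already in same component {0,1,2,3,4,6,7,8}. No change.
New components: {0,1,2,3,4,6,7,8} {5}
Are 3 and 5 in the same component? no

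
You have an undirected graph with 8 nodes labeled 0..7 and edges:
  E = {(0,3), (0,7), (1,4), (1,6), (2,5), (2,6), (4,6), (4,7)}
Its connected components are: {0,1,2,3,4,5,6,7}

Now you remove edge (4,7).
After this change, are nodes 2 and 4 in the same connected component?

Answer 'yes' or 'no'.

Answer: yes

Derivation:
Initial components: {0,1,2,3,4,5,6,7}
Removing edge (4,7): it was a bridge — component count 1 -> 2.
New components: {0,3,7} {1,2,4,5,6}
Are 2 and 4 in the same component? yes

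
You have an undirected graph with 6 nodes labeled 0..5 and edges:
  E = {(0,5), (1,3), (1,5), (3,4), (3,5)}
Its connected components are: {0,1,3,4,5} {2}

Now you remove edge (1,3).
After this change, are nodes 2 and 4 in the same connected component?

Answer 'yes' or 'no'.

Initial components: {0,1,3,4,5} {2}
Removing edge (1,3): not a bridge — component count unchanged at 2.
New components: {0,1,3,4,5} {2}
Are 2 and 4 in the same component? no

Answer: no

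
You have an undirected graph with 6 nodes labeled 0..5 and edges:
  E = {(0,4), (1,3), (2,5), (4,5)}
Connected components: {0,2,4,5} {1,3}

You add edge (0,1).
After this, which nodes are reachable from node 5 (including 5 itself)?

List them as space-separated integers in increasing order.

Answer: 0 1 2 3 4 5

Derivation:
Before: nodes reachable from 5: {0,2,4,5}
Adding (0,1): merges 5's component with another. Reachability grows.
After: nodes reachable from 5: {0,1,2,3,4,5}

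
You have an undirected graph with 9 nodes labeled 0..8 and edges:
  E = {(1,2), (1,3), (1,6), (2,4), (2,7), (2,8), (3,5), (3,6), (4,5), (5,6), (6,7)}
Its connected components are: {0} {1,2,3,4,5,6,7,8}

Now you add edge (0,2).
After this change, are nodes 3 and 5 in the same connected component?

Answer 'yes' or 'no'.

Initial components: {0} {1,2,3,4,5,6,7,8}
Adding edge (0,2): merges {0} and {1,2,3,4,5,6,7,8}.
New components: {0,1,2,3,4,5,6,7,8}
Are 3 and 5 in the same component? yes

Answer: yes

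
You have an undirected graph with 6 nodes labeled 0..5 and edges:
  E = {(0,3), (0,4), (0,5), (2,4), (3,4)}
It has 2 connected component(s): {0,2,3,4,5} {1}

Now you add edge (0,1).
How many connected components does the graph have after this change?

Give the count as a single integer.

Initial component count: 2
Add (0,1): merges two components. Count decreases: 2 -> 1.
New component count: 1

Answer: 1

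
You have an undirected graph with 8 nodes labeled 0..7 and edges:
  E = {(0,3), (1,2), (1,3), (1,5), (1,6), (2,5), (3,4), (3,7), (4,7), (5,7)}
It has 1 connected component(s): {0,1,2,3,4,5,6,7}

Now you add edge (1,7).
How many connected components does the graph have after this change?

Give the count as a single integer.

Initial component count: 1
Add (1,7): endpoints already in same component. Count unchanged: 1.
New component count: 1

Answer: 1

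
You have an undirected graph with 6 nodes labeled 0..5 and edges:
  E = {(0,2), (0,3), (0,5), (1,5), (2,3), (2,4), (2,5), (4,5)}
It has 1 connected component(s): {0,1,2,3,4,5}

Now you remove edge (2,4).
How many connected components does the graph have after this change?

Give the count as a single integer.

Initial component count: 1
Remove (2,4): not a bridge. Count unchanged: 1.
  After removal, components: {0,1,2,3,4,5}
New component count: 1

Answer: 1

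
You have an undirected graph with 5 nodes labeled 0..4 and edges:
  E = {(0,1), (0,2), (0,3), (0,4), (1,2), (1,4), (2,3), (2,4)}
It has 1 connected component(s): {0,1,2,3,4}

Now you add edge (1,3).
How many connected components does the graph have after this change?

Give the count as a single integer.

Answer: 1

Derivation:
Initial component count: 1
Add (1,3): endpoints already in same component. Count unchanged: 1.
New component count: 1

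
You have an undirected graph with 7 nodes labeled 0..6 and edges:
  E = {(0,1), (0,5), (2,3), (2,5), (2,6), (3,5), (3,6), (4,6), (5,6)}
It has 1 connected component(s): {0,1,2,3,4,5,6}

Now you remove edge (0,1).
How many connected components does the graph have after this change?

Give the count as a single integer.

Initial component count: 1
Remove (0,1): it was a bridge. Count increases: 1 -> 2.
  After removal, components: {0,2,3,4,5,6} {1}
New component count: 2

Answer: 2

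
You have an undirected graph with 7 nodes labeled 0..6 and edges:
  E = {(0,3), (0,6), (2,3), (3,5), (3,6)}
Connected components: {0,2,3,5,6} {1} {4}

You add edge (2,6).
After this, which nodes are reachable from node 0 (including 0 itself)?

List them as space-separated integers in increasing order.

Before: nodes reachable from 0: {0,2,3,5,6}
Adding (2,6): both endpoints already in same component. Reachability from 0 unchanged.
After: nodes reachable from 0: {0,2,3,5,6}

Answer: 0 2 3 5 6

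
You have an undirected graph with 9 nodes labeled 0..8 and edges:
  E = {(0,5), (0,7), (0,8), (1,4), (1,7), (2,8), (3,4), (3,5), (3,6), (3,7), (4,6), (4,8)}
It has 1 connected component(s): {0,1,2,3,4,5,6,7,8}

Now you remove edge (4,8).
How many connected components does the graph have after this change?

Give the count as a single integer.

Answer: 1

Derivation:
Initial component count: 1
Remove (4,8): not a bridge. Count unchanged: 1.
  After removal, components: {0,1,2,3,4,5,6,7,8}
New component count: 1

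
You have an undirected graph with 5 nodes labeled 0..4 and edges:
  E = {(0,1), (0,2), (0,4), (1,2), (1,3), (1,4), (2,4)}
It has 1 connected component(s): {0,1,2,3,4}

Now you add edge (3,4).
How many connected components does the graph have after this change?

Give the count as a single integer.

Initial component count: 1
Add (3,4): endpoints already in same component. Count unchanged: 1.
New component count: 1

Answer: 1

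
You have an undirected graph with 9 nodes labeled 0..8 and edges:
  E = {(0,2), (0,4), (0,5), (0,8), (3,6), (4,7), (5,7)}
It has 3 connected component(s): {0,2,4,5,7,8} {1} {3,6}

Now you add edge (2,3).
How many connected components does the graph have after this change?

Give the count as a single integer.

Initial component count: 3
Add (2,3): merges two components. Count decreases: 3 -> 2.
New component count: 2

Answer: 2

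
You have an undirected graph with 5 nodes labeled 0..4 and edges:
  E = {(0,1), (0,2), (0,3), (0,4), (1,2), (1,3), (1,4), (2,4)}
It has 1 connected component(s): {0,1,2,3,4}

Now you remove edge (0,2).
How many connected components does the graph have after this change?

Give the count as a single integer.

Answer: 1

Derivation:
Initial component count: 1
Remove (0,2): not a bridge. Count unchanged: 1.
  After removal, components: {0,1,2,3,4}
New component count: 1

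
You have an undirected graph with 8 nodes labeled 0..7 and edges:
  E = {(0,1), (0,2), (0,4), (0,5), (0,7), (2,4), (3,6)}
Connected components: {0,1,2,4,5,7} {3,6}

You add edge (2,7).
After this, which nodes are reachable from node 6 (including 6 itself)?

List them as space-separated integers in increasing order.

Before: nodes reachable from 6: {3,6}
Adding (2,7): both endpoints already in same component. Reachability from 6 unchanged.
After: nodes reachable from 6: {3,6}

Answer: 3 6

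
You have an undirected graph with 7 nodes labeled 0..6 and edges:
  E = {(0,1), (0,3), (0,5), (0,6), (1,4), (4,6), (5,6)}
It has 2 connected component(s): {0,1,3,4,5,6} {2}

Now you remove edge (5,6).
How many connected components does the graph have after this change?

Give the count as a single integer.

Initial component count: 2
Remove (5,6): not a bridge. Count unchanged: 2.
  After removal, components: {0,1,3,4,5,6} {2}
New component count: 2

Answer: 2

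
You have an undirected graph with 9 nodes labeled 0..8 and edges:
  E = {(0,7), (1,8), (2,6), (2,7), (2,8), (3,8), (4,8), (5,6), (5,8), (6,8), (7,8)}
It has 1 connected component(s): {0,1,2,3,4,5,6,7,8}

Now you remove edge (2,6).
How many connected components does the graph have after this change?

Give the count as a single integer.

Answer: 1

Derivation:
Initial component count: 1
Remove (2,6): not a bridge. Count unchanged: 1.
  After removal, components: {0,1,2,3,4,5,6,7,8}
New component count: 1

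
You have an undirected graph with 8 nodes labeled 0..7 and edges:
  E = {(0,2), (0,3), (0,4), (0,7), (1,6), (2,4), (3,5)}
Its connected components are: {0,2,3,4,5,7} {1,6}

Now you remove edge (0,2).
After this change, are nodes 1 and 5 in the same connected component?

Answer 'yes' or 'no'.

Initial components: {0,2,3,4,5,7} {1,6}
Removing edge (0,2): not a bridge — component count unchanged at 2.
New components: {0,2,3,4,5,7} {1,6}
Are 1 and 5 in the same component? no

Answer: no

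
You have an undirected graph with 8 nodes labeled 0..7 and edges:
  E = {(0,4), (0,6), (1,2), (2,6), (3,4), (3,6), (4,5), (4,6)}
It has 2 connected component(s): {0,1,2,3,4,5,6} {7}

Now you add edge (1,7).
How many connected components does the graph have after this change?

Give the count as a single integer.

Answer: 1

Derivation:
Initial component count: 2
Add (1,7): merges two components. Count decreases: 2 -> 1.
New component count: 1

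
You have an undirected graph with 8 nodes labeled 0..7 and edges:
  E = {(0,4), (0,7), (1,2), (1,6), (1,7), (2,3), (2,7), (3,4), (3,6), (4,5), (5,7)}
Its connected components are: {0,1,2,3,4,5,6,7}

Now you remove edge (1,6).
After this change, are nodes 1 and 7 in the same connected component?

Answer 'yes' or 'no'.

Initial components: {0,1,2,3,4,5,6,7}
Removing edge (1,6): not a bridge — component count unchanged at 1.
New components: {0,1,2,3,4,5,6,7}
Are 1 and 7 in the same component? yes

Answer: yes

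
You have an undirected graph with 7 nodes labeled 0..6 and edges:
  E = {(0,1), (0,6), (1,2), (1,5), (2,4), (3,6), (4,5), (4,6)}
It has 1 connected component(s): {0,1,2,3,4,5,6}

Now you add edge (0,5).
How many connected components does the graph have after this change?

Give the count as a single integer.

Answer: 1

Derivation:
Initial component count: 1
Add (0,5): endpoints already in same component. Count unchanged: 1.
New component count: 1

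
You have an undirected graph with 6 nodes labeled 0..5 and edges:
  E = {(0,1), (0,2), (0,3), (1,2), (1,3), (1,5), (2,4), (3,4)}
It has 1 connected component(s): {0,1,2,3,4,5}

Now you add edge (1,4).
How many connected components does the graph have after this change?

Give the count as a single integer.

Answer: 1

Derivation:
Initial component count: 1
Add (1,4): endpoints already in same component. Count unchanged: 1.
New component count: 1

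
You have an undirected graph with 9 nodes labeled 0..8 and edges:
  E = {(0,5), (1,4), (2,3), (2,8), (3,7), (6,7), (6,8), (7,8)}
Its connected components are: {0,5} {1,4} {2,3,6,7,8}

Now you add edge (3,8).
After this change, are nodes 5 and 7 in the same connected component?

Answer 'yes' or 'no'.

Initial components: {0,5} {1,4} {2,3,6,7,8}
Adding edge (3,8): both already in same component {2,3,6,7,8}. No change.
New components: {0,5} {1,4} {2,3,6,7,8}
Are 5 and 7 in the same component? no

Answer: no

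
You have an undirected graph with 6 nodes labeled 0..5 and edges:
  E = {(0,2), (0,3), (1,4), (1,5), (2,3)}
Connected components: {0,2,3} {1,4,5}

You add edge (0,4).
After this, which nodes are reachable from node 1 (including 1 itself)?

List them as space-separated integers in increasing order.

Before: nodes reachable from 1: {1,4,5}
Adding (0,4): merges 1's component with another. Reachability grows.
After: nodes reachable from 1: {0,1,2,3,4,5}

Answer: 0 1 2 3 4 5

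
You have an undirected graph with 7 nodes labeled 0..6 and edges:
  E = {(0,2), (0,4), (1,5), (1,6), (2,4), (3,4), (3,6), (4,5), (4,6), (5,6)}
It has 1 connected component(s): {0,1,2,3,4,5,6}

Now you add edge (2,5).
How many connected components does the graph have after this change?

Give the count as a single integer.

Initial component count: 1
Add (2,5): endpoints already in same component. Count unchanged: 1.
New component count: 1

Answer: 1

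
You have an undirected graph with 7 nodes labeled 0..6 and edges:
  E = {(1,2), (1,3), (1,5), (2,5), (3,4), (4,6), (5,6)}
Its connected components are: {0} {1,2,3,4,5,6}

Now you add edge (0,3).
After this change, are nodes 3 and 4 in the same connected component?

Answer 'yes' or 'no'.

Initial components: {0} {1,2,3,4,5,6}
Adding edge (0,3): merges {0} and {1,2,3,4,5,6}.
New components: {0,1,2,3,4,5,6}
Are 3 and 4 in the same component? yes

Answer: yes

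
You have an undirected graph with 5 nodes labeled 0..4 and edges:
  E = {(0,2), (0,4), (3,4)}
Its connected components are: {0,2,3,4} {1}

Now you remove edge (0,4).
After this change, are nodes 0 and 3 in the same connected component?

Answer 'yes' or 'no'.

Initial components: {0,2,3,4} {1}
Removing edge (0,4): it was a bridge — component count 2 -> 3.
New components: {0,2} {1} {3,4}
Are 0 and 3 in the same component? no

Answer: no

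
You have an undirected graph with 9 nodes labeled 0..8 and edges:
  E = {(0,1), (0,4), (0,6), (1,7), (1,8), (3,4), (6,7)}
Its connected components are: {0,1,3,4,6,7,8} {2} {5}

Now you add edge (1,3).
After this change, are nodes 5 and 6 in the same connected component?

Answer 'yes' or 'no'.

Initial components: {0,1,3,4,6,7,8} {2} {5}
Adding edge (1,3): both already in same component {0,1,3,4,6,7,8}. No change.
New components: {0,1,3,4,6,7,8} {2} {5}
Are 5 and 6 in the same component? no

Answer: no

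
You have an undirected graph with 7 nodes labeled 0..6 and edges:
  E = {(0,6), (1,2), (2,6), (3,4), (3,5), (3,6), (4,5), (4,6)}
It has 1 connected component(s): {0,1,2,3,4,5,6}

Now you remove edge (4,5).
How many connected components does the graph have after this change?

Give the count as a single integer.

Initial component count: 1
Remove (4,5): not a bridge. Count unchanged: 1.
  After removal, components: {0,1,2,3,4,5,6}
New component count: 1

Answer: 1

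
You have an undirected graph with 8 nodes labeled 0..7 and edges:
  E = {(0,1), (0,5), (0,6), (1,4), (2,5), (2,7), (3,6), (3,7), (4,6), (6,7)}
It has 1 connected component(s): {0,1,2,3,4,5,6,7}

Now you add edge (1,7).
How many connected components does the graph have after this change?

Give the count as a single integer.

Answer: 1

Derivation:
Initial component count: 1
Add (1,7): endpoints already in same component. Count unchanged: 1.
New component count: 1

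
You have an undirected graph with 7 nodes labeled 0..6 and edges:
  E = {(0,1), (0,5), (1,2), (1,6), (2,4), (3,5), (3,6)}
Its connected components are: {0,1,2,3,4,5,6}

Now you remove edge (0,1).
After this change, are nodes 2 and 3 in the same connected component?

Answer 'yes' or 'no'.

Initial components: {0,1,2,3,4,5,6}
Removing edge (0,1): not a bridge — component count unchanged at 1.
New components: {0,1,2,3,4,5,6}
Are 2 and 3 in the same component? yes

Answer: yes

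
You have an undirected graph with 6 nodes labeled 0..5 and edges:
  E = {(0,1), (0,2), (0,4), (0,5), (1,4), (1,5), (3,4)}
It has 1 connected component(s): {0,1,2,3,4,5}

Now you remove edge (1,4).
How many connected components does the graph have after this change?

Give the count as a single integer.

Answer: 1

Derivation:
Initial component count: 1
Remove (1,4): not a bridge. Count unchanged: 1.
  After removal, components: {0,1,2,3,4,5}
New component count: 1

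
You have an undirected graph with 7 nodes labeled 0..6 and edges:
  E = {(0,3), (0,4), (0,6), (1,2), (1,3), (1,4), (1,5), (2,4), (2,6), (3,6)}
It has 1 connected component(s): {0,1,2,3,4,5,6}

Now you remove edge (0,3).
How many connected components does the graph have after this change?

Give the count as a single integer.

Initial component count: 1
Remove (0,3): not a bridge. Count unchanged: 1.
  After removal, components: {0,1,2,3,4,5,6}
New component count: 1

Answer: 1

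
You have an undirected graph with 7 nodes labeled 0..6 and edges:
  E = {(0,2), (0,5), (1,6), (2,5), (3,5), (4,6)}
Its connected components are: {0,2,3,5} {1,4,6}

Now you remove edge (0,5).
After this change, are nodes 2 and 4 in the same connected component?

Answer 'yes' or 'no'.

Initial components: {0,2,3,5} {1,4,6}
Removing edge (0,5): not a bridge — component count unchanged at 2.
New components: {0,2,3,5} {1,4,6}
Are 2 and 4 in the same component? no

Answer: no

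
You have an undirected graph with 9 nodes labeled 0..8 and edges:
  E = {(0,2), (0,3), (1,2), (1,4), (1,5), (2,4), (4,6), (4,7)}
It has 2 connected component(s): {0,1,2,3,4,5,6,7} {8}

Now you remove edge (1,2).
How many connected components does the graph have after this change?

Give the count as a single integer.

Answer: 2

Derivation:
Initial component count: 2
Remove (1,2): not a bridge. Count unchanged: 2.
  After removal, components: {0,1,2,3,4,5,6,7} {8}
New component count: 2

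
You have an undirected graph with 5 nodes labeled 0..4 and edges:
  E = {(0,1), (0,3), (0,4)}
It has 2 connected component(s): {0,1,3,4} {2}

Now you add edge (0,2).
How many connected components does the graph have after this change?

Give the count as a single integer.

Initial component count: 2
Add (0,2): merges two components. Count decreases: 2 -> 1.
New component count: 1

Answer: 1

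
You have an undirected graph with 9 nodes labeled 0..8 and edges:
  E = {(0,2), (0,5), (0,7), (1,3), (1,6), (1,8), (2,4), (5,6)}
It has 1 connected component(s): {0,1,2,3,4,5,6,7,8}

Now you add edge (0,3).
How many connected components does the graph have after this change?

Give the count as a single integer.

Initial component count: 1
Add (0,3): endpoints already in same component. Count unchanged: 1.
New component count: 1

Answer: 1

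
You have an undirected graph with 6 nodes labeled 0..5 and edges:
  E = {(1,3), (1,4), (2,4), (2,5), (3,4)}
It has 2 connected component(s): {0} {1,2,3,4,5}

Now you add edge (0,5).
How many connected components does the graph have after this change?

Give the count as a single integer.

Answer: 1

Derivation:
Initial component count: 2
Add (0,5): merges two components. Count decreases: 2 -> 1.
New component count: 1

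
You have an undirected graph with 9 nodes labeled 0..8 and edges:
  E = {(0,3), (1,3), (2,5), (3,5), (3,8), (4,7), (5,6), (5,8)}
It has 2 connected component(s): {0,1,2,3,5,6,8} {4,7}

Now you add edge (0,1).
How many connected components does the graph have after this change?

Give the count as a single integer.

Answer: 2

Derivation:
Initial component count: 2
Add (0,1): endpoints already in same component. Count unchanged: 2.
New component count: 2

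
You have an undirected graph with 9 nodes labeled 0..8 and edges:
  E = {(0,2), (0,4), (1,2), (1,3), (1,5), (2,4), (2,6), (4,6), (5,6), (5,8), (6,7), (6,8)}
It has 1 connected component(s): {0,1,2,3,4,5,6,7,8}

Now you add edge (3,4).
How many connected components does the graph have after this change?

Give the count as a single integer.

Initial component count: 1
Add (3,4): endpoints already in same component. Count unchanged: 1.
New component count: 1

Answer: 1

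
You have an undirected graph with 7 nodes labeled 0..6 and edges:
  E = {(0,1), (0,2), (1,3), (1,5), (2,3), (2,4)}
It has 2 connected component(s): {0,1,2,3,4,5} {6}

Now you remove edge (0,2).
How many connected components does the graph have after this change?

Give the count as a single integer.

Answer: 2

Derivation:
Initial component count: 2
Remove (0,2): not a bridge. Count unchanged: 2.
  After removal, components: {0,1,2,3,4,5} {6}
New component count: 2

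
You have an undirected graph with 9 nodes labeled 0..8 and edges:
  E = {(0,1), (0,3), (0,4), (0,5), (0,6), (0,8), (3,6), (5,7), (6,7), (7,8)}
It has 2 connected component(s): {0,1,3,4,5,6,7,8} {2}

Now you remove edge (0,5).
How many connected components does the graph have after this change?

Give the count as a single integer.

Initial component count: 2
Remove (0,5): not a bridge. Count unchanged: 2.
  After removal, components: {0,1,3,4,5,6,7,8} {2}
New component count: 2

Answer: 2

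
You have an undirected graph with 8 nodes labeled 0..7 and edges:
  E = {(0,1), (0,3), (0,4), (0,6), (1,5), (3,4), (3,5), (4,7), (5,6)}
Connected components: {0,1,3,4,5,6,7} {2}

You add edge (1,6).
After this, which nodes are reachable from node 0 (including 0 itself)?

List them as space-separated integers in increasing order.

Before: nodes reachable from 0: {0,1,3,4,5,6,7}
Adding (1,6): both endpoints already in same component. Reachability from 0 unchanged.
After: nodes reachable from 0: {0,1,3,4,5,6,7}

Answer: 0 1 3 4 5 6 7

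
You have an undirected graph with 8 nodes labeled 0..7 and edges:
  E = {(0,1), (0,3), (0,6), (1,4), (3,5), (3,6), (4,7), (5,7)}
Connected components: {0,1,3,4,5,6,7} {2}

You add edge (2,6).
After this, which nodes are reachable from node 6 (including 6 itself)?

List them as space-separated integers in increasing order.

Before: nodes reachable from 6: {0,1,3,4,5,6,7}
Adding (2,6): merges 6's component with another. Reachability grows.
After: nodes reachable from 6: {0,1,2,3,4,5,6,7}

Answer: 0 1 2 3 4 5 6 7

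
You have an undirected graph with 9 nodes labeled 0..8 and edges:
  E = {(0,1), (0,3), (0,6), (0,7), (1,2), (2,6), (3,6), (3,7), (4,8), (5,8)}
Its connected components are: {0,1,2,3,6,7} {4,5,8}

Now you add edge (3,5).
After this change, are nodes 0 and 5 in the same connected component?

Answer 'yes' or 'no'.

Initial components: {0,1,2,3,6,7} {4,5,8}
Adding edge (3,5): merges {0,1,2,3,6,7} and {4,5,8}.
New components: {0,1,2,3,4,5,6,7,8}
Are 0 and 5 in the same component? yes

Answer: yes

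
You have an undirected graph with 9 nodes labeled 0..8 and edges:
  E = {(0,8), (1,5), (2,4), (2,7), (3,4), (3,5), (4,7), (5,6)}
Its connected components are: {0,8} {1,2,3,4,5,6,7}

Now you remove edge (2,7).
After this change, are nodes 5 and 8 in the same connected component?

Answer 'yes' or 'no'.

Initial components: {0,8} {1,2,3,4,5,6,7}
Removing edge (2,7): not a bridge — component count unchanged at 2.
New components: {0,8} {1,2,3,4,5,6,7}
Are 5 and 8 in the same component? no

Answer: no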